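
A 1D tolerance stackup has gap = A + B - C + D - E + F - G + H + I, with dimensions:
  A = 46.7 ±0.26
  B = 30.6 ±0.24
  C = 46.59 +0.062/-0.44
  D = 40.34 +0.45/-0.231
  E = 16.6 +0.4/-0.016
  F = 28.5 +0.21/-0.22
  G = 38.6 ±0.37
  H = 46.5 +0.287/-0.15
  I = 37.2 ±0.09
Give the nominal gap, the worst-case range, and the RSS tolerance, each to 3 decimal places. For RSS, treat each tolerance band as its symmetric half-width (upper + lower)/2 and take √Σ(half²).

nominal=128.050 wc=[126.027,130.413] rss=0.766

Stack each dimension's contribution:
  +A: nom +46.700 → Σnom=46.700; wc +0.260/-0.260 → slack +0.260/-0.260; half-tol=0.260, Σhalf²=0.067600
  +B: nom +30.600 → Σnom=77.300; wc +0.240/-0.240 → slack +0.500/-0.500; half-tol=0.240, Σhalf²=0.125200
  -C: nom -46.590 → Σnom=30.710; wc +0.440/-0.062 → slack +0.940/-0.562; half-tol=0.251, Σhalf²=0.188201
  +D: nom +40.340 → Σnom=71.050; wc +0.450/-0.231 → slack +1.390/-0.793; half-tol=0.341, Σhalf²=0.304141
  -E: nom -16.600 → Σnom=54.450; wc +0.016/-0.400 → slack +1.406/-1.193; half-tol=0.208, Σhalf²=0.347405
  +F: nom +28.500 → Σnom=82.950; wc +0.210/-0.220 → slack +1.616/-1.413; half-tol=0.215, Σhalf²=0.393630
  -G: nom -38.600 → Σnom=44.350; wc +0.370/-0.370 → slack +1.986/-1.783; half-tol=0.370, Σhalf²=0.530530
  +H: nom +46.500 → Σnom=90.850; wc +0.287/-0.150 → slack +2.273/-1.933; half-tol=0.218, Σhalf²=0.578273
  +I: nom +37.200 → Σnom=128.050; wc +0.090/-0.090 → slack +2.363/-2.023; half-tol=0.090, Σhalf²=0.586373
Nominal = 128.050. Worst-case = [128.050 - 2.023, 128.050 + 2.363] = [126.027, 130.413]. RSS = √0.586373 = 0.766.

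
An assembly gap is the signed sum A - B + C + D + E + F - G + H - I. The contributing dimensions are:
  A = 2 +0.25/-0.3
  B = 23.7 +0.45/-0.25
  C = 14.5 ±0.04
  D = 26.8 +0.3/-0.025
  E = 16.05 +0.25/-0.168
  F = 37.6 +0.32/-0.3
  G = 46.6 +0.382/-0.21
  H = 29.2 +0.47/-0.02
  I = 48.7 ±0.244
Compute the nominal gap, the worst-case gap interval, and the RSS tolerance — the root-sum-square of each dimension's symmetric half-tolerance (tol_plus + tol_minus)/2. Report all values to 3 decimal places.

Stack each dimension's contribution:
  +A: nom +2.000 → Σnom=2.000; wc +0.250/-0.300 → slack +0.250/-0.300; half-tol=0.275, Σhalf²=0.075625
  -B: nom -23.700 → Σnom=-21.700; wc +0.250/-0.450 → slack +0.500/-0.750; half-tol=0.350, Σhalf²=0.198125
  +C: nom +14.500 → Σnom=-7.200; wc +0.040/-0.040 → slack +0.540/-0.790; half-tol=0.040, Σhalf²=0.199725
  +D: nom +26.800 → Σnom=19.600; wc +0.300/-0.025 → slack +0.840/-0.815; half-tol=0.163, Σhalf²=0.226131
  +E: nom +16.050 → Σnom=35.650; wc +0.250/-0.168 → slack +1.090/-0.983; half-tol=0.209, Σhalf²=0.269812
  +F: nom +37.600 → Σnom=73.250; wc +0.320/-0.300 → slack +1.410/-1.283; half-tol=0.310, Σhalf²=0.365912
  -G: nom -46.600 → Σnom=26.650; wc +0.210/-0.382 → slack +1.620/-1.665; half-tol=0.296, Σhalf²=0.453528
  +H: nom +29.200 → Σnom=55.850; wc +0.470/-0.020 → slack +2.090/-1.685; half-tol=0.245, Σhalf²=0.513553
  -I: nom -48.700 → Σnom=7.150; wc +0.244/-0.244 → slack +2.334/-1.929; half-tol=0.244, Σhalf²=0.573089
Nominal = 7.150. Worst-case = [7.150 - 1.929, 7.150 + 2.334] = [5.221, 9.484]. RSS = √0.573089 = 0.757.

nominal=7.150 wc=[5.221,9.484] rss=0.757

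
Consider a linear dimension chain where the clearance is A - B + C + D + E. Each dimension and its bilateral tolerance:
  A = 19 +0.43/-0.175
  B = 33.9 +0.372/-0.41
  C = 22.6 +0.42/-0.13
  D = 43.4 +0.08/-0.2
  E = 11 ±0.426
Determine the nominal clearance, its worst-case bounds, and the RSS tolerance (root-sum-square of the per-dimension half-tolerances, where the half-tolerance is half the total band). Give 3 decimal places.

Stack each dimension's contribution:
  +A: nom +19.000 → Σnom=19.000; wc +0.430/-0.175 → slack +0.430/-0.175; half-tol=0.302, Σhalf²=0.091506
  -B: nom -33.900 → Σnom=-14.900; wc +0.410/-0.372 → slack +0.840/-0.547; half-tol=0.391, Σhalf²=0.244387
  +C: nom +22.600 → Σnom=7.700; wc +0.420/-0.130 → slack +1.260/-0.677; half-tol=0.275, Σhalf²=0.320012
  +D: nom +43.400 → Σnom=51.100; wc +0.080/-0.200 → slack +1.340/-0.877; half-tol=0.140, Σhalf²=0.339612
  +E: nom +11.000 → Σnom=62.100; wc +0.426/-0.426 → slack +1.766/-1.303; half-tol=0.426, Σhalf²=0.521088
Nominal = 62.100. Worst-case = [62.100 - 1.303, 62.100 + 1.766] = [60.797, 63.866]. RSS = √0.521088 = 0.722.

nominal=62.100 wc=[60.797,63.866] rss=0.722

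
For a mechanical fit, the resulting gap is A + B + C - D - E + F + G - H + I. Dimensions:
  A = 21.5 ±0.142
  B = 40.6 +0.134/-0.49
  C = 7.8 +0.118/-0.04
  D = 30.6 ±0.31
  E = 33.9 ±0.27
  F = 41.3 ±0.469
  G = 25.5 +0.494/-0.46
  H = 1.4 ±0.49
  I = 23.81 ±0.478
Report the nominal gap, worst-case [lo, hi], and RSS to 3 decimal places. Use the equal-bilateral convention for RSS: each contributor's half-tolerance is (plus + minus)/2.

Stack each dimension's contribution:
  +A: nom +21.500 → Σnom=21.500; wc +0.142/-0.142 → slack +0.142/-0.142; half-tol=0.142, Σhalf²=0.020164
  +B: nom +40.600 → Σnom=62.100; wc +0.134/-0.490 → slack +0.276/-0.632; half-tol=0.312, Σhalf²=0.117508
  +C: nom +7.800 → Σnom=69.900; wc +0.118/-0.040 → slack +0.394/-0.672; half-tol=0.079, Σhalf²=0.123749
  -D: nom -30.600 → Σnom=39.300; wc +0.310/-0.310 → slack +0.704/-0.982; half-tol=0.310, Σhalf²=0.219849
  -E: nom -33.900 → Σnom=5.400; wc +0.270/-0.270 → slack +0.974/-1.252; half-tol=0.270, Σhalf²=0.292749
  +F: nom +41.300 → Σnom=46.700; wc +0.469/-0.469 → slack +1.443/-1.721; half-tol=0.469, Σhalf²=0.512710
  +G: nom +25.500 → Σnom=72.200; wc +0.494/-0.460 → slack +1.937/-2.181; half-tol=0.477, Σhalf²=0.740239
  -H: nom -1.400 → Σnom=70.800; wc +0.490/-0.490 → slack +2.427/-2.671; half-tol=0.490, Σhalf²=0.980339
  +I: nom +23.810 → Σnom=94.610; wc +0.478/-0.478 → slack +2.905/-3.149; half-tol=0.478, Σhalf²=1.208823
Nominal = 94.610. Worst-case = [94.610 - 3.149, 94.610 + 2.905] = [91.461, 97.515]. RSS = √1.208823 = 1.099.

nominal=94.610 wc=[91.461,97.515] rss=1.099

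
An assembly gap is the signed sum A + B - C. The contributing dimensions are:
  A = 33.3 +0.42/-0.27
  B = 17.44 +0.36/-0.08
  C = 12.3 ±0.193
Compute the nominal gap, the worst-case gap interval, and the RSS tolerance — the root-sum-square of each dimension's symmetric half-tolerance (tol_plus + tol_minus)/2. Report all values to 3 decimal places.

Stack each dimension's contribution:
  +A: nom +33.300 → Σnom=33.300; wc +0.420/-0.270 → slack +0.420/-0.270; half-tol=0.345, Σhalf²=0.119025
  +B: nom +17.440 → Σnom=50.740; wc +0.360/-0.080 → slack +0.780/-0.350; half-tol=0.220, Σhalf²=0.167425
  -C: nom -12.300 → Σnom=38.440; wc +0.193/-0.193 → slack +0.973/-0.543; half-tol=0.193, Σhalf²=0.204674
Nominal = 38.440. Worst-case = [38.440 - 0.543, 38.440 + 0.973] = [37.897, 39.413]. RSS = √0.204674 = 0.452.

nominal=38.440 wc=[37.897,39.413] rss=0.452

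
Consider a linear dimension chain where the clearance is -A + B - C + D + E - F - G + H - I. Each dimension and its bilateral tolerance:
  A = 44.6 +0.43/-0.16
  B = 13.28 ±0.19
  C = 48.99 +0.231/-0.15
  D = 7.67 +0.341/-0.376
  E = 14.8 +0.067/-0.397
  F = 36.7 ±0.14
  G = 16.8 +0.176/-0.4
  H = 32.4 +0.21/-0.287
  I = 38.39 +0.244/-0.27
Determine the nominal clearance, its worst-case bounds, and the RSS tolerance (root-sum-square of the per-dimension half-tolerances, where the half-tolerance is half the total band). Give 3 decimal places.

nominal=-117.330 wc=[-119.801,-115.402] rss=0.756

Stack each dimension's contribution:
  -A: nom -44.600 → Σnom=-44.600; wc +0.160/-0.430 → slack +0.160/-0.430; half-tol=0.295, Σhalf²=0.087025
  +B: nom +13.280 → Σnom=-31.320; wc +0.190/-0.190 → slack +0.350/-0.620; half-tol=0.190, Σhalf²=0.123125
  -C: nom -48.990 → Σnom=-80.310; wc +0.150/-0.231 → slack +0.500/-0.851; half-tol=0.191, Σhalf²=0.159415
  +D: nom +7.670 → Σnom=-72.640; wc +0.341/-0.376 → slack +0.841/-1.227; half-tol=0.359, Σhalf²=0.287938
  +E: nom +14.800 → Σnom=-57.840; wc +0.067/-0.397 → slack +0.908/-1.624; half-tol=0.232, Σhalf²=0.341761
  -F: nom -36.700 → Σnom=-94.540; wc +0.140/-0.140 → slack +1.048/-1.764; half-tol=0.140, Σhalf²=0.361362
  -G: nom -16.800 → Σnom=-111.340; wc +0.400/-0.176 → slack +1.448/-1.940; half-tol=0.288, Σhalf²=0.444306
  +H: nom +32.400 → Σnom=-78.940; wc +0.210/-0.287 → slack +1.658/-2.227; half-tol=0.248, Σhalf²=0.506058
  -I: nom -38.390 → Σnom=-117.330; wc +0.270/-0.244 → slack +1.928/-2.471; half-tol=0.257, Σhalf²=0.572107
Nominal = -117.330. Worst-case = [-117.330 - 2.471, -117.330 + 1.928] = [-119.801, -115.402]. RSS = √0.572107 = 0.756.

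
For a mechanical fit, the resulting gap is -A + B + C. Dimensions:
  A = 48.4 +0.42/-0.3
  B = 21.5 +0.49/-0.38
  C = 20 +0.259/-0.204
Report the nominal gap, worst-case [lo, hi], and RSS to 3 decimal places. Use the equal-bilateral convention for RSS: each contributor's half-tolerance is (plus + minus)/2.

Stack each dimension's contribution:
  -A: nom -48.400 → Σnom=-48.400; wc +0.300/-0.420 → slack +0.300/-0.420; half-tol=0.360, Σhalf²=0.129600
  +B: nom +21.500 → Σnom=-26.900; wc +0.490/-0.380 → slack +0.790/-0.800; half-tol=0.435, Σhalf²=0.318825
  +C: nom +20.000 → Σnom=-6.900; wc +0.259/-0.204 → slack +1.049/-1.004; half-tol=0.231, Σhalf²=0.372417
Nominal = -6.900. Worst-case = [-6.900 - 1.004, -6.900 + 1.049] = [-7.904, -5.851]. RSS = √0.372417 = 0.610.

nominal=-6.900 wc=[-7.904,-5.851] rss=0.610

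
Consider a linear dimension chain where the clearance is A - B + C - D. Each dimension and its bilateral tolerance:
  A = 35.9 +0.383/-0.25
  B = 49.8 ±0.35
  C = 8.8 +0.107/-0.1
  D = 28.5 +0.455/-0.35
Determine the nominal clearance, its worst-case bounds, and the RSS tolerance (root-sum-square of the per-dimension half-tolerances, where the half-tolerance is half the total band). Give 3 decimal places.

nominal=-33.600 wc=[-34.755,-32.410] rss=0.629

Stack each dimension's contribution:
  +A: nom +35.900 → Σnom=35.900; wc +0.383/-0.250 → slack +0.383/-0.250; half-tol=0.317, Σhalf²=0.100172
  -B: nom -49.800 → Σnom=-13.900; wc +0.350/-0.350 → slack +0.733/-0.600; half-tol=0.350, Σhalf²=0.222672
  +C: nom +8.800 → Σnom=-5.100; wc +0.107/-0.100 → slack +0.840/-0.700; half-tol=0.104, Σhalf²=0.233384
  -D: nom -28.500 → Σnom=-33.600; wc +0.350/-0.455 → slack +1.190/-1.155; half-tol=0.402, Σhalf²=0.395391
Nominal = -33.600. Worst-case = [-33.600 - 1.155, -33.600 + 1.190] = [-34.755, -32.410]. RSS = √0.395391 = 0.629.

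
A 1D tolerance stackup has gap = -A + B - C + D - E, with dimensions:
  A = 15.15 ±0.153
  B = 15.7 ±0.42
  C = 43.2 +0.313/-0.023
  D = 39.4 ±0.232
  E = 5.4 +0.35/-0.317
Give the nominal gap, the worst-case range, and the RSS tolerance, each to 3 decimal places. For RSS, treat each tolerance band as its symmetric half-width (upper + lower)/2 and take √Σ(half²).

Stack each dimension's contribution:
  -A: nom -15.150 → Σnom=-15.150; wc +0.153/-0.153 → slack +0.153/-0.153; half-tol=0.153, Σhalf²=0.023409
  +B: nom +15.700 → Σnom=0.550; wc +0.420/-0.420 → slack +0.573/-0.573; half-tol=0.420, Σhalf²=0.199809
  -C: nom -43.200 → Σnom=-42.650; wc +0.023/-0.313 → slack +0.596/-0.886; half-tol=0.168, Σhalf²=0.228033
  +D: nom +39.400 → Σnom=-3.250; wc +0.232/-0.232 → slack +0.828/-1.118; half-tol=0.232, Σhalf²=0.281857
  -E: nom -5.400 → Σnom=-8.650; wc +0.317/-0.350 → slack +1.145/-1.468; half-tol=0.334, Σhalf²=0.393079
Nominal = -8.650. Worst-case = [-8.650 - 1.468, -8.650 + 1.145] = [-10.118, -7.505]. RSS = √0.393079 = 0.627.

nominal=-8.650 wc=[-10.118,-7.505] rss=0.627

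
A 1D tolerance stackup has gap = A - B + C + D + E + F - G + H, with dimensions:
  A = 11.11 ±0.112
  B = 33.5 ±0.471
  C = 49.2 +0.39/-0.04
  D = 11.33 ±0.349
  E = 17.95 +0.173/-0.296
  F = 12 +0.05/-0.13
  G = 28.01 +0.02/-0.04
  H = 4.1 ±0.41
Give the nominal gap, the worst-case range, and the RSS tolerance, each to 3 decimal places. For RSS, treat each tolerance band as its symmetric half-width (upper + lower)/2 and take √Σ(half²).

nominal=44.180 wc=[42.352,46.175] rss=0.797

Stack each dimension's contribution:
  +A: nom +11.110 → Σnom=11.110; wc +0.112/-0.112 → slack +0.112/-0.112; half-tol=0.112, Σhalf²=0.012544
  -B: nom -33.500 → Σnom=-22.390; wc +0.471/-0.471 → slack +0.583/-0.583; half-tol=0.471, Σhalf²=0.234385
  +C: nom +49.200 → Σnom=26.810; wc +0.390/-0.040 → slack +0.973/-0.623; half-tol=0.215, Σhalf²=0.280610
  +D: nom +11.330 → Σnom=38.140; wc +0.349/-0.349 → slack +1.322/-0.972; half-tol=0.349, Σhalf²=0.402411
  +E: nom +17.950 → Σnom=56.090; wc +0.173/-0.296 → slack +1.495/-1.268; half-tol=0.234, Σhalf²=0.457401
  +F: nom +12.000 → Σnom=68.090; wc +0.050/-0.130 → slack +1.545/-1.398; half-tol=0.090, Σhalf²=0.465501
  -G: nom -28.010 → Σnom=40.080; wc +0.040/-0.020 → slack +1.585/-1.418; half-tol=0.030, Σhalf²=0.466401
  +H: nom +4.100 → Σnom=44.180; wc +0.410/-0.410 → slack +1.995/-1.828; half-tol=0.410, Σhalf²=0.634501
Nominal = 44.180. Worst-case = [44.180 - 1.828, 44.180 + 1.995] = [42.352, 46.175]. RSS = √0.634501 = 0.797.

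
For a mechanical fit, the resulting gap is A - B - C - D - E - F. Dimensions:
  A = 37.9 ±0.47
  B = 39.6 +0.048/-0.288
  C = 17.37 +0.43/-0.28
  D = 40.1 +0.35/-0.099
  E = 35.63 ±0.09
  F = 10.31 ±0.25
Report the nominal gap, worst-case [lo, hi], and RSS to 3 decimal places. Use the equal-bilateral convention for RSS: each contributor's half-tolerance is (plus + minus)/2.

nominal=-105.110 wc=[-106.748,-103.633] rss=0.704

Stack each dimension's contribution:
  +A: nom +37.900 → Σnom=37.900; wc +0.470/-0.470 → slack +0.470/-0.470; half-tol=0.470, Σhalf²=0.220900
  -B: nom -39.600 → Σnom=-1.700; wc +0.288/-0.048 → slack +0.758/-0.518; half-tol=0.168, Σhalf²=0.249124
  -C: nom -17.370 → Σnom=-19.070; wc +0.280/-0.430 → slack +1.038/-0.948; half-tol=0.355, Σhalf²=0.375149
  -D: nom -40.100 → Σnom=-59.170; wc +0.099/-0.350 → slack +1.137/-1.298; half-tol=0.224, Σhalf²=0.425549
  -E: nom -35.630 → Σnom=-94.800; wc +0.090/-0.090 → slack +1.227/-1.388; half-tol=0.090, Σhalf²=0.433649
  -F: nom -10.310 → Σnom=-105.110; wc +0.250/-0.250 → slack +1.477/-1.638; half-tol=0.250, Σhalf²=0.496149
Nominal = -105.110. Worst-case = [-105.110 - 1.638, -105.110 + 1.477] = [-106.748, -103.633]. RSS = √0.496149 = 0.704.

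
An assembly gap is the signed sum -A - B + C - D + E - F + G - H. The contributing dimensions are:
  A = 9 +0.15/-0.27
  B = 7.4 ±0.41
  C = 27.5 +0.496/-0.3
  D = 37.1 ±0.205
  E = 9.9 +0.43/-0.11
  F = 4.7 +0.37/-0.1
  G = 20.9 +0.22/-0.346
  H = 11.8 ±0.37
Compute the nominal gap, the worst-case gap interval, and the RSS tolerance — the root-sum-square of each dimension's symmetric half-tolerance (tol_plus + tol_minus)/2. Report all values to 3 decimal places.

Stack each dimension's contribution:
  -A: nom -9.000 → Σnom=-9.000; wc +0.270/-0.150 → slack +0.270/-0.150; half-tol=0.210, Σhalf²=0.044100
  -B: nom -7.400 → Σnom=-16.400; wc +0.410/-0.410 → slack +0.680/-0.560; half-tol=0.410, Σhalf²=0.212200
  +C: nom +27.500 → Σnom=11.100; wc +0.496/-0.300 → slack +1.176/-0.860; half-tol=0.398, Σhalf²=0.370604
  -D: nom -37.100 → Σnom=-26.000; wc +0.205/-0.205 → slack +1.381/-1.065; half-tol=0.205, Σhalf²=0.412629
  +E: nom +9.900 → Σnom=-16.100; wc +0.430/-0.110 → slack +1.811/-1.175; half-tol=0.270, Σhalf²=0.485529
  -F: nom -4.700 → Σnom=-20.800; wc +0.100/-0.370 → slack +1.911/-1.545; half-tol=0.235, Σhalf²=0.540754
  +G: nom +20.900 → Σnom=0.100; wc +0.220/-0.346 → slack +2.131/-1.891; half-tol=0.283, Σhalf²=0.620843
  -H: nom -11.800 → Σnom=-11.700; wc +0.370/-0.370 → slack +2.501/-2.261; half-tol=0.370, Σhalf²=0.757743
Nominal = -11.700. Worst-case = [-11.700 - 2.261, -11.700 + 2.501] = [-13.961, -9.199]. RSS = √0.757743 = 0.870.

nominal=-11.700 wc=[-13.961,-9.199] rss=0.870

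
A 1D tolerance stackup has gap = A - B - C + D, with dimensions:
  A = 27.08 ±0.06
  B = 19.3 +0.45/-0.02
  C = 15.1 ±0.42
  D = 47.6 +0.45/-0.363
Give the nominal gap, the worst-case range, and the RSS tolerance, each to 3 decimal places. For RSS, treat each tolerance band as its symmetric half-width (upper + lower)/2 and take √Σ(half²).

nominal=40.280 wc=[38.987,41.230] rss=0.633

Stack each dimension's contribution:
  +A: nom +27.080 → Σnom=27.080; wc +0.060/-0.060 → slack +0.060/-0.060; half-tol=0.060, Σhalf²=0.003600
  -B: nom -19.300 → Σnom=7.780; wc +0.020/-0.450 → slack +0.080/-0.510; half-tol=0.235, Σhalf²=0.058825
  -C: nom -15.100 → Σnom=-7.320; wc +0.420/-0.420 → slack +0.500/-0.930; half-tol=0.420, Σhalf²=0.235225
  +D: nom +47.600 → Σnom=40.280; wc +0.450/-0.363 → slack +0.950/-1.293; half-tol=0.406, Σhalf²=0.400467
Nominal = 40.280. Worst-case = [40.280 - 1.293, 40.280 + 0.950] = [38.987, 41.230]. RSS = √0.400467 = 0.633.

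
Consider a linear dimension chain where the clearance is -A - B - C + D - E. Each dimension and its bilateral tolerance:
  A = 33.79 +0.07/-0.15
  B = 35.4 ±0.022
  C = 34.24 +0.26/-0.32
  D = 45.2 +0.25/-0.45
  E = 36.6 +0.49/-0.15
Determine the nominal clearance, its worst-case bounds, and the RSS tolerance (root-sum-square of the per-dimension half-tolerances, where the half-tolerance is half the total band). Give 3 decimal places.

Stack each dimension's contribution:
  -A: nom -33.790 → Σnom=-33.790; wc +0.150/-0.070 → slack +0.150/-0.070; half-tol=0.110, Σhalf²=0.012100
  -B: nom -35.400 → Σnom=-69.190; wc +0.022/-0.022 → slack +0.172/-0.092; half-tol=0.022, Σhalf²=0.012584
  -C: nom -34.240 → Σnom=-103.430; wc +0.320/-0.260 → slack +0.492/-0.352; half-tol=0.290, Σhalf²=0.096684
  +D: nom +45.200 → Σnom=-58.230; wc +0.250/-0.450 → slack +0.742/-0.802; half-tol=0.350, Σhalf²=0.219184
  -E: nom -36.600 → Σnom=-94.830; wc +0.150/-0.490 → slack +0.892/-1.292; half-tol=0.320, Σhalf²=0.321584
Nominal = -94.830. Worst-case = [-94.830 - 1.292, -94.830 + 0.892] = [-96.122, -93.938]. RSS = √0.321584 = 0.567.

nominal=-94.830 wc=[-96.122,-93.938] rss=0.567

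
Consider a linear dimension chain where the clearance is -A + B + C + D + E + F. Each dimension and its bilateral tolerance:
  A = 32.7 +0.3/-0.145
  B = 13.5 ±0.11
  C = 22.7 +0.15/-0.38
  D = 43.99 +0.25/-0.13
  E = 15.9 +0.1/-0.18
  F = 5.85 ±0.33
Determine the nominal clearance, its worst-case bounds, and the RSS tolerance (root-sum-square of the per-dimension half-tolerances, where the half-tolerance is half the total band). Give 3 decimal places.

nominal=69.240 wc=[67.810,70.325] rss=0.544

Stack each dimension's contribution:
  -A: nom -32.700 → Σnom=-32.700; wc +0.145/-0.300 → slack +0.145/-0.300; half-tol=0.222, Σhalf²=0.049506
  +B: nom +13.500 → Σnom=-19.200; wc +0.110/-0.110 → slack +0.255/-0.410; half-tol=0.110, Σhalf²=0.061606
  +C: nom +22.700 → Σnom=3.500; wc +0.150/-0.380 → slack +0.405/-0.790; half-tol=0.265, Σhalf²=0.131831
  +D: nom +43.990 → Σnom=47.490; wc +0.250/-0.130 → slack +0.655/-0.920; half-tol=0.190, Σhalf²=0.167931
  +E: nom +15.900 → Σnom=63.390; wc +0.100/-0.180 → slack +0.755/-1.100; half-tol=0.140, Σhalf²=0.187531
  +F: nom +5.850 → Σnom=69.240; wc +0.330/-0.330 → slack +1.085/-1.430; half-tol=0.330, Σhalf²=0.296431
Nominal = 69.240. Worst-case = [69.240 - 1.430, 69.240 + 1.085] = [67.810, 70.325]. RSS = √0.296431 = 0.544.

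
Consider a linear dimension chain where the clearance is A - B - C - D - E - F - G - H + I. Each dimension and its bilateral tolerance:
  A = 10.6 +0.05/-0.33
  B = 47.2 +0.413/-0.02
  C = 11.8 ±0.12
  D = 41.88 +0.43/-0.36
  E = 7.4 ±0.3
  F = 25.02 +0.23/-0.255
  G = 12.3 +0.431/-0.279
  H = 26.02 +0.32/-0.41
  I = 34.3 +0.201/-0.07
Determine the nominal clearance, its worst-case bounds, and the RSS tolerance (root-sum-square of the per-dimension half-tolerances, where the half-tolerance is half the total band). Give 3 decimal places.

nominal=-126.720 wc=[-129.364,-124.725] rss=0.825

Stack each dimension's contribution:
  +A: nom +10.600 → Σnom=10.600; wc +0.050/-0.330 → slack +0.050/-0.330; half-tol=0.190, Σhalf²=0.036100
  -B: nom -47.200 → Σnom=-36.600; wc +0.020/-0.413 → slack +0.070/-0.743; half-tol=0.216, Σhalf²=0.082972
  -C: nom -11.800 → Σnom=-48.400; wc +0.120/-0.120 → slack +0.190/-0.863; half-tol=0.120, Σhalf²=0.097372
  -D: nom -41.880 → Σnom=-90.280; wc +0.360/-0.430 → slack +0.550/-1.293; half-tol=0.395, Σhalf²=0.253397
  -E: nom -7.400 → Σnom=-97.680; wc +0.300/-0.300 → slack +0.850/-1.593; half-tol=0.300, Σhalf²=0.343397
  -F: nom -25.020 → Σnom=-122.700; wc +0.255/-0.230 → slack +1.105/-1.823; half-tol=0.242, Σhalf²=0.402203
  -G: nom -12.300 → Σnom=-135.000; wc +0.279/-0.431 → slack +1.384/-2.254; half-tol=0.355, Σhalf²=0.528228
  -H: nom -26.020 → Σnom=-161.020; wc +0.410/-0.320 → slack +1.794/-2.574; half-tol=0.365, Σhalf²=0.661453
  +I: nom +34.300 → Σnom=-126.720; wc +0.201/-0.070 → slack +1.995/-2.644; half-tol=0.136, Σhalf²=0.679814
Nominal = -126.720. Worst-case = [-126.720 - 2.644, -126.720 + 1.995] = [-129.364, -124.725]. RSS = √0.679814 = 0.825.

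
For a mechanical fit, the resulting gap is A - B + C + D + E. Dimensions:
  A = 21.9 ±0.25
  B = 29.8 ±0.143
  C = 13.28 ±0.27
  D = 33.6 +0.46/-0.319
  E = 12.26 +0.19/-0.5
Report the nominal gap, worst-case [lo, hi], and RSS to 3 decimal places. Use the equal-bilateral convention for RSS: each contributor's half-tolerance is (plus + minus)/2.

Stack each dimension's contribution:
  +A: nom +21.900 → Σnom=21.900; wc +0.250/-0.250 → slack +0.250/-0.250; half-tol=0.250, Σhalf²=0.062500
  -B: nom -29.800 → Σnom=-7.900; wc +0.143/-0.143 → slack +0.393/-0.393; half-tol=0.143, Σhalf²=0.082949
  +C: nom +13.280 → Σnom=5.380; wc +0.270/-0.270 → slack +0.663/-0.663; half-tol=0.270, Σhalf²=0.155849
  +D: nom +33.600 → Σnom=38.980; wc +0.460/-0.319 → slack +1.123/-0.982; half-tol=0.390, Σhalf²=0.307559
  +E: nom +12.260 → Σnom=51.240; wc +0.190/-0.500 → slack +1.313/-1.482; half-tol=0.345, Σhalf²=0.426584
Nominal = 51.240. Worst-case = [51.240 - 1.482, 51.240 + 1.313] = [49.758, 52.553]. RSS = √0.426584 = 0.653.

nominal=51.240 wc=[49.758,52.553] rss=0.653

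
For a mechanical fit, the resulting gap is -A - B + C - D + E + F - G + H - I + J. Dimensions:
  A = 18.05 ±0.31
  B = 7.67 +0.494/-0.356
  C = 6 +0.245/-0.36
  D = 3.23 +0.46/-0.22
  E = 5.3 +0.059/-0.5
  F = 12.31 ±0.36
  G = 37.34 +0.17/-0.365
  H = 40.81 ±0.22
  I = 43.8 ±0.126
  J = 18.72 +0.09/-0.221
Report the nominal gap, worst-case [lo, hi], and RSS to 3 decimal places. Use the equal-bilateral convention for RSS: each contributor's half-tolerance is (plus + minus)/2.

Stack each dimension's contribution:
  -A: nom -18.050 → Σnom=-18.050; wc +0.310/-0.310 → slack +0.310/-0.310; half-tol=0.310, Σhalf²=0.096100
  -B: nom -7.670 → Σnom=-25.720; wc +0.356/-0.494 → slack +0.666/-0.804; half-tol=0.425, Σhalf²=0.276725
  +C: nom +6.000 → Σnom=-19.720; wc +0.245/-0.360 → slack +0.911/-1.164; half-tol=0.302, Σhalf²=0.368231
  -D: nom -3.230 → Σnom=-22.950; wc +0.220/-0.460 → slack +1.131/-1.624; half-tol=0.340, Σhalf²=0.483831
  +E: nom +5.300 → Σnom=-17.650; wc +0.059/-0.500 → slack +1.190/-2.124; half-tol=0.279, Σhalf²=0.561952
  +F: nom +12.310 → Σnom=-5.340; wc +0.360/-0.360 → slack +1.550/-2.484; half-tol=0.360, Σhalf²=0.691552
  -G: nom -37.340 → Σnom=-42.680; wc +0.365/-0.170 → slack +1.915/-2.654; half-tol=0.268, Σhalf²=0.763108
  +H: nom +40.810 → Σnom=-1.870; wc +0.220/-0.220 → slack +2.135/-2.874; half-tol=0.220, Σhalf²=0.811508
  -I: nom -43.800 → Σnom=-45.670; wc +0.126/-0.126 → slack +2.261/-3.000; half-tol=0.126, Σhalf²=0.827384
  +J: nom +18.720 → Σnom=-26.950; wc +0.090/-0.221 → slack +2.351/-3.221; half-tol=0.155, Σhalf²=0.851564
Nominal = -26.950. Worst-case = [-26.950 - 3.221, -26.950 + 2.351] = [-30.171, -24.599]. RSS = √0.851564 = 0.923.

nominal=-26.950 wc=[-30.171,-24.599] rss=0.923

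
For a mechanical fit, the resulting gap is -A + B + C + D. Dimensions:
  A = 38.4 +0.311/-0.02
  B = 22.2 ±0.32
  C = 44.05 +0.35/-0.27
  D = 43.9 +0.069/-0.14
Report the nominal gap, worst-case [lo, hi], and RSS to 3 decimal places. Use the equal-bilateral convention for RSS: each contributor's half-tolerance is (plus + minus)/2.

Stack each dimension's contribution:
  -A: nom -38.400 → Σnom=-38.400; wc +0.020/-0.311 → slack +0.020/-0.311; half-tol=0.166, Σhalf²=0.027390
  +B: nom +22.200 → Σnom=-16.200; wc +0.320/-0.320 → slack +0.340/-0.631; half-tol=0.320, Σhalf²=0.129790
  +C: nom +44.050 → Σnom=27.850; wc +0.350/-0.270 → slack +0.690/-0.901; half-tol=0.310, Σhalf²=0.225890
  +D: nom +43.900 → Σnom=71.750; wc +0.069/-0.140 → slack +0.759/-1.041; half-tol=0.105, Σhalf²=0.236811
Nominal = 71.750. Worst-case = [71.750 - 1.041, 71.750 + 0.759] = [70.709, 72.509]. RSS = √0.236811 = 0.487.

nominal=71.750 wc=[70.709,72.509] rss=0.487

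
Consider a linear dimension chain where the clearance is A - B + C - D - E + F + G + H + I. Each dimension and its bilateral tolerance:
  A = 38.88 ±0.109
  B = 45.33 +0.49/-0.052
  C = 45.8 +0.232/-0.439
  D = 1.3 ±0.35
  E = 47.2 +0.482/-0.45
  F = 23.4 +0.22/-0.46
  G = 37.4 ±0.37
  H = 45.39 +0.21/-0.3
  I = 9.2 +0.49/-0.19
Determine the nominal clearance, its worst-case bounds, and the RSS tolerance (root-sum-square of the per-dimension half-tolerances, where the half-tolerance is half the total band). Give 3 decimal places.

Stack each dimension's contribution:
  +A: nom +38.880 → Σnom=38.880; wc +0.109/-0.109 → slack +0.109/-0.109; half-tol=0.109, Σhalf²=0.011881
  -B: nom -45.330 → Σnom=-6.450; wc +0.052/-0.490 → slack +0.161/-0.599; half-tol=0.271, Σhalf²=0.085322
  +C: nom +45.800 → Σnom=39.350; wc +0.232/-0.439 → slack +0.393/-1.038; half-tol=0.336, Σhalf²=0.197882
  -D: nom -1.300 → Σnom=38.050; wc +0.350/-0.350 → slack +0.743/-1.388; half-tol=0.350, Σhalf²=0.320382
  -E: nom -47.200 → Σnom=-9.150; wc +0.450/-0.482 → slack +1.193/-1.870; half-tol=0.466, Σhalf²=0.537538
  +F: nom +23.400 → Σnom=14.250; wc +0.220/-0.460 → slack +1.413/-2.330; half-tol=0.340, Σhalf²=0.653138
  +G: nom +37.400 → Σnom=51.650; wc +0.370/-0.370 → slack +1.783/-2.700; half-tol=0.370, Σhalf²=0.790038
  +H: nom +45.390 → Σnom=97.040; wc +0.210/-0.300 → slack +1.993/-3.000; half-tol=0.255, Σhalf²=0.855063
  +I: nom +9.200 → Σnom=106.240; wc +0.490/-0.190 → slack +2.483/-3.190; half-tol=0.340, Σhalf²=0.970663
Nominal = 106.240. Worst-case = [106.240 - 3.190, 106.240 + 2.483] = [103.050, 108.723]. RSS = √0.970663 = 0.985.

nominal=106.240 wc=[103.050,108.723] rss=0.985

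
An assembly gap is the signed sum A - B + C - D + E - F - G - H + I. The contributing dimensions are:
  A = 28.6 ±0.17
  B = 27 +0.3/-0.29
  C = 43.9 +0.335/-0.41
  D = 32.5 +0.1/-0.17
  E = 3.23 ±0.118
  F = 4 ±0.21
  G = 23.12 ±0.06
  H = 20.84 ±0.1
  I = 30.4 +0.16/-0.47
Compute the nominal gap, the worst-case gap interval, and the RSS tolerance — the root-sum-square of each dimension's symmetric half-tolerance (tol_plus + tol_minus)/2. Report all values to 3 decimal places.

Stack each dimension's contribution:
  +A: nom +28.600 → Σnom=28.600; wc +0.170/-0.170 → slack +0.170/-0.170; half-tol=0.170, Σhalf²=0.028900
  -B: nom -27.000 → Σnom=1.600; wc +0.290/-0.300 → slack +0.460/-0.470; half-tol=0.295, Σhalf²=0.115925
  +C: nom +43.900 → Σnom=45.500; wc +0.335/-0.410 → slack +0.795/-0.880; half-tol=0.372, Σhalf²=0.254681
  -D: nom -32.500 → Σnom=13.000; wc +0.170/-0.100 → slack +0.965/-0.980; half-tol=0.135, Σhalf²=0.272906
  +E: nom +3.230 → Σnom=16.230; wc +0.118/-0.118 → slack +1.083/-1.098; half-tol=0.118, Σhalf²=0.286830
  -F: nom -4.000 → Σnom=12.230; wc +0.210/-0.210 → slack +1.293/-1.308; half-tol=0.210, Σhalf²=0.330930
  -G: nom -23.120 → Σnom=-10.890; wc +0.060/-0.060 → slack +1.353/-1.368; half-tol=0.060, Σhalf²=0.334530
  -H: nom -20.840 → Σnom=-31.730; wc +0.100/-0.100 → slack +1.453/-1.468; half-tol=0.100, Σhalf²=0.344530
  +I: nom +30.400 → Σnom=-1.330; wc +0.160/-0.470 → slack +1.613/-1.938; half-tol=0.315, Σhalf²=0.443755
Nominal = -1.330. Worst-case = [-1.330 - 1.938, -1.330 + 1.613] = [-3.268, 0.283]. RSS = √0.443755 = 0.666.

nominal=-1.330 wc=[-3.268,0.283] rss=0.666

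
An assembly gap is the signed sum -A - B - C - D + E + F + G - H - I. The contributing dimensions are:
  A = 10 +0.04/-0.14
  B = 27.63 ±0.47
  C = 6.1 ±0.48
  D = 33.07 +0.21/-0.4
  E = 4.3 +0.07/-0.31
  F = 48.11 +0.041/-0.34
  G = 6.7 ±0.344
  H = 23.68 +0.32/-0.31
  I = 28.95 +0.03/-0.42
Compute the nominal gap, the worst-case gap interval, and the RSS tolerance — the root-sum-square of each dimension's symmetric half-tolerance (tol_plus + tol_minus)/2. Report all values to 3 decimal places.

Stack each dimension's contribution:
  -A: nom -10.000 → Σnom=-10.000; wc +0.140/-0.040 → slack +0.140/-0.040; half-tol=0.090, Σhalf²=0.008100
  -B: nom -27.630 → Σnom=-37.630; wc +0.470/-0.470 → slack +0.610/-0.510; half-tol=0.470, Σhalf²=0.229000
  -C: nom -6.100 → Σnom=-43.730; wc +0.480/-0.480 → slack +1.090/-0.990; half-tol=0.480, Σhalf²=0.459400
  -D: nom -33.070 → Σnom=-76.800; wc +0.400/-0.210 → slack +1.490/-1.200; half-tol=0.305, Σhalf²=0.552425
  +E: nom +4.300 → Σnom=-72.500; wc +0.070/-0.310 → slack +1.560/-1.510; half-tol=0.190, Σhalf²=0.588525
  +F: nom +48.110 → Σnom=-24.390; wc +0.041/-0.340 → slack +1.601/-1.850; half-tol=0.191, Σhalf²=0.624815
  +G: nom +6.700 → Σnom=-17.690; wc +0.344/-0.344 → slack +1.945/-2.194; half-tol=0.344, Σhalf²=0.743151
  -H: nom -23.680 → Σnom=-41.370; wc +0.310/-0.320 → slack +2.255/-2.514; half-tol=0.315, Σhalf²=0.842376
  -I: nom -28.950 → Σnom=-70.320; wc +0.420/-0.030 → slack +2.675/-2.544; half-tol=0.225, Σhalf²=0.893001
Nominal = -70.320. Worst-case = [-70.320 - 2.544, -70.320 + 2.675] = [-72.864, -67.645]. RSS = √0.893001 = 0.945.

nominal=-70.320 wc=[-72.864,-67.645] rss=0.945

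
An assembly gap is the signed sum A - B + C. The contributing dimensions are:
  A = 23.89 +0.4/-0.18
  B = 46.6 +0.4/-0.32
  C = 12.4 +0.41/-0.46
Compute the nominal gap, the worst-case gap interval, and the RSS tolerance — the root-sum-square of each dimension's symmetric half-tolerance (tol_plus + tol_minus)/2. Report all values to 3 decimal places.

Stack each dimension's contribution:
  +A: nom +23.890 → Σnom=23.890; wc +0.400/-0.180 → slack +0.400/-0.180; half-tol=0.290, Σhalf²=0.084100
  -B: nom -46.600 → Σnom=-22.710; wc +0.320/-0.400 → slack +0.720/-0.580; half-tol=0.360, Σhalf²=0.213700
  +C: nom +12.400 → Σnom=-10.310; wc +0.410/-0.460 → slack +1.130/-1.040; half-tol=0.435, Σhalf²=0.402925
Nominal = -10.310. Worst-case = [-10.310 - 1.040, -10.310 + 1.130] = [-11.350, -9.180]. RSS = √0.402925 = 0.635.

nominal=-10.310 wc=[-11.350,-9.180] rss=0.635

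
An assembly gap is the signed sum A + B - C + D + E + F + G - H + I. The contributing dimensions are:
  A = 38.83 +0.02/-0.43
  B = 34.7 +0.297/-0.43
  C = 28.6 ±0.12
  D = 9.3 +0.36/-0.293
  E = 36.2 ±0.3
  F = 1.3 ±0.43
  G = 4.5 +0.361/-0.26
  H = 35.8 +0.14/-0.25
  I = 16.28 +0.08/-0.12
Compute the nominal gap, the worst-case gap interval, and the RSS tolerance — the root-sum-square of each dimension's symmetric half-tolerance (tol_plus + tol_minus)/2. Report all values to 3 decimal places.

nominal=76.710 wc=[74.187,78.928] rss=0.850

Stack each dimension's contribution:
  +A: nom +38.830 → Σnom=38.830; wc +0.020/-0.430 → slack +0.020/-0.430; half-tol=0.225, Σhalf²=0.050625
  +B: nom +34.700 → Σnom=73.530; wc +0.297/-0.430 → slack +0.317/-0.860; half-tol=0.363, Σhalf²=0.182757
  -C: nom -28.600 → Σnom=44.930; wc +0.120/-0.120 → slack +0.437/-0.980; half-tol=0.120, Σhalf²=0.197157
  +D: nom +9.300 → Σnom=54.230; wc +0.360/-0.293 → slack +0.797/-1.273; half-tol=0.327, Σhalf²=0.303759
  +E: nom +36.200 → Σnom=90.430; wc +0.300/-0.300 → slack +1.097/-1.573; half-tol=0.300, Σhalf²=0.393759
  +F: nom +1.300 → Σnom=91.730; wc +0.430/-0.430 → slack +1.527/-2.003; half-tol=0.430, Σhalf²=0.578659
  +G: nom +4.500 → Σnom=96.230; wc +0.361/-0.260 → slack +1.888/-2.263; half-tol=0.310, Σhalf²=0.675070
  -H: nom -35.800 → Σnom=60.430; wc +0.250/-0.140 → slack +2.138/-2.403; half-tol=0.195, Σhalf²=0.713095
  +I: nom +16.280 → Σnom=76.710; wc +0.080/-0.120 → slack +2.218/-2.523; half-tol=0.100, Σhalf²=0.723095
Nominal = 76.710. Worst-case = [76.710 - 2.523, 76.710 + 2.218] = [74.187, 78.928]. RSS = √0.723095 = 0.850.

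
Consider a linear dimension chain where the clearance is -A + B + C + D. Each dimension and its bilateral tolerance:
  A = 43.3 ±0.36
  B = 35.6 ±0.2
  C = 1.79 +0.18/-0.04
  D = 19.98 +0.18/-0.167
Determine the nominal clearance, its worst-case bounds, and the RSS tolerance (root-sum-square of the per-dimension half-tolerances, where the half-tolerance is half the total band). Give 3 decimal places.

nominal=14.070 wc=[13.303,14.990] rss=0.460

Stack each dimension's contribution:
  -A: nom -43.300 → Σnom=-43.300; wc +0.360/-0.360 → slack +0.360/-0.360; half-tol=0.360, Σhalf²=0.129600
  +B: nom +35.600 → Σnom=-7.700; wc +0.200/-0.200 → slack +0.560/-0.560; half-tol=0.200, Σhalf²=0.169600
  +C: nom +1.790 → Σnom=-5.910; wc +0.180/-0.040 → slack +0.740/-0.600; half-tol=0.110, Σhalf²=0.181700
  +D: nom +19.980 → Σnom=14.070; wc +0.180/-0.167 → slack +0.920/-0.767; half-tol=0.173, Σhalf²=0.211802
Nominal = 14.070. Worst-case = [14.070 - 0.767, 14.070 + 0.920] = [13.303, 14.990]. RSS = √0.211802 = 0.460.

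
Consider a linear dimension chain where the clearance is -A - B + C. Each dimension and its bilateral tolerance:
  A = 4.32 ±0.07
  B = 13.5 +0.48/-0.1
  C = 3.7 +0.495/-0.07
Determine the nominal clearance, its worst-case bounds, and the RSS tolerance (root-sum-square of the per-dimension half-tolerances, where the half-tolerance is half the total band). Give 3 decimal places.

nominal=-14.120 wc=[-14.740,-13.455] rss=0.411

Stack each dimension's contribution:
  -A: nom -4.320 → Σnom=-4.320; wc +0.070/-0.070 → slack +0.070/-0.070; half-tol=0.070, Σhalf²=0.004900
  -B: nom -13.500 → Σnom=-17.820; wc +0.100/-0.480 → slack +0.170/-0.550; half-tol=0.290, Σhalf²=0.089000
  +C: nom +3.700 → Σnom=-14.120; wc +0.495/-0.070 → slack +0.665/-0.620; half-tol=0.282, Σhalf²=0.168806
Nominal = -14.120. Worst-case = [-14.120 - 0.620, -14.120 + 0.665] = [-14.740, -13.455]. RSS = √0.168806 = 0.411.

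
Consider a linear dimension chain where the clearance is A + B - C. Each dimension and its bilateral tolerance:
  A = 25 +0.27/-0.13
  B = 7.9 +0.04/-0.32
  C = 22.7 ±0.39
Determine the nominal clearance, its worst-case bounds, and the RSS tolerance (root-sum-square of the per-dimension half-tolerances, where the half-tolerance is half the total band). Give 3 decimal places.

Stack each dimension's contribution:
  +A: nom +25.000 → Σnom=25.000; wc +0.270/-0.130 → slack +0.270/-0.130; half-tol=0.200, Σhalf²=0.040000
  +B: nom +7.900 → Σnom=32.900; wc +0.040/-0.320 → slack +0.310/-0.450; half-tol=0.180, Σhalf²=0.072400
  -C: nom -22.700 → Σnom=10.200; wc +0.390/-0.390 → slack +0.700/-0.840; half-tol=0.390, Σhalf²=0.224500
Nominal = 10.200. Worst-case = [10.200 - 0.840, 10.200 + 0.700] = [9.360, 10.900]. RSS = √0.224500 = 0.474.

nominal=10.200 wc=[9.360,10.900] rss=0.474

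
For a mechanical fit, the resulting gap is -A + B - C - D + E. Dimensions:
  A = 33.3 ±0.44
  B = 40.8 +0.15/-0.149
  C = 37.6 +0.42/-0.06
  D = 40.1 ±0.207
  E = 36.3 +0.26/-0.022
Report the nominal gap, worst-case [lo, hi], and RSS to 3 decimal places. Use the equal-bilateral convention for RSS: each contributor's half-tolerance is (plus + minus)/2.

Stack each dimension's contribution:
  -A: nom -33.300 → Σnom=-33.300; wc +0.440/-0.440 → slack +0.440/-0.440; half-tol=0.440, Σhalf²=0.193600
  +B: nom +40.800 → Σnom=7.500; wc +0.150/-0.149 → slack +0.590/-0.589; half-tol=0.149, Σhalf²=0.215950
  -C: nom -37.600 → Σnom=-30.100; wc +0.060/-0.420 → slack +0.650/-1.009; half-tol=0.240, Σhalf²=0.273550
  -D: nom -40.100 → Σnom=-70.200; wc +0.207/-0.207 → slack +0.857/-1.216; half-tol=0.207, Σhalf²=0.316399
  +E: nom +36.300 → Σnom=-33.900; wc +0.260/-0.022 → slack +1.117/-1.238; half-tol=0.141, Σhalf²=0.336280
Nominal = -33.900. Worst-case = [-33.900 - 1.238, -33.900 + 1.117] = [-35.138, -32.783]. RSS = √0.336280 = 0.580.

nominal=-33.900 wc=[-35.138,-32.783] rss=0.580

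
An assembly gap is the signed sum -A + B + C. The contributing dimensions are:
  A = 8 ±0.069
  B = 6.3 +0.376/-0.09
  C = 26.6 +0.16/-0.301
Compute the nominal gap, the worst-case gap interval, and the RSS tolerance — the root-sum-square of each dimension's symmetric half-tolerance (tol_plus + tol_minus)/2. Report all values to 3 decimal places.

nominal=24.900 wc=[24.440,25.505] rss=0.335

Stack each dimension's contribution:
  -A: nom -8.000 → Σnom=-8.000; wc +0.069/-0.069 → slack +0.069/-0.069; half-tol=0.069, Σhalf²=0.004761
  +B: nom +6.300 → Σnom=-1.700; wc +0.376/-0.090 → slack +0.445/-0.159; half-tol=0.233, Σhalf²=0.059050
  +C: nom +26.600 → Σnom=24.900; wc +0.160/-0.301 → slack +0.605/-0.460; half-tol=0.230, Σhalf²=0.112180
Nominal = 24.900. Worst-case = [24.900 - 0.460, 24.900 + 0.605] = [24.440, 25.505]. RSS = √0.112180 = 0.335.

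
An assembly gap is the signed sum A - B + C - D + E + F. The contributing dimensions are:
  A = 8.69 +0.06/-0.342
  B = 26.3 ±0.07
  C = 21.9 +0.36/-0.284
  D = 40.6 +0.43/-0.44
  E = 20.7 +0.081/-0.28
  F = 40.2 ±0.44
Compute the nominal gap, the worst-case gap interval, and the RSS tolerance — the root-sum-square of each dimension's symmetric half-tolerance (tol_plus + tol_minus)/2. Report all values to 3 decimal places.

Stack each dimension's contribution:
  +A: nom +8.690 → Σnom=8.690; wc +0.060/-0.342 → slack +0.060/-0.342; half-tol=0.201, Σhalf²=0.040401
  -B: nom -26.300 → Σnom=-17.610; wc +0.070/-0.070 → slack +0.130/-0.412; half-tol=0.070, Σhalf²=0.045301
  +C: nom +21.900 → Σnom=4.290; wc +0.360/-0.284 → slack +0.490/-0.696; half-tol=0.322, Σhalf²=0.148985
  -D: nom -40.600 → Σnom=-36.310; wc +0.440/-0.430 → slack +0.930/-1.126; half-tol=0.435, Σhalf²=0.338210
  +E: nom +20.700 → Σnom=-15.610; wc +0.081/-0.280 → slack +1.011/-1.406; half-tol=0.181, Σhalf²=0.370790
  +F: nom +40.200 → Σnom=24.590; wc +0.440/-0.440 → slack +1.451/-1.846; half-tol=0.440, Σhalf²=0.564390
Nominal = 24.590. Worst-case = [24.590 - 1.846, 24.590 + 1.451] = [22.744, 26.041]. RSS = √0.564390 = 0.751.

nominal=24.590 wc=[22.744,26.041] rss=0.751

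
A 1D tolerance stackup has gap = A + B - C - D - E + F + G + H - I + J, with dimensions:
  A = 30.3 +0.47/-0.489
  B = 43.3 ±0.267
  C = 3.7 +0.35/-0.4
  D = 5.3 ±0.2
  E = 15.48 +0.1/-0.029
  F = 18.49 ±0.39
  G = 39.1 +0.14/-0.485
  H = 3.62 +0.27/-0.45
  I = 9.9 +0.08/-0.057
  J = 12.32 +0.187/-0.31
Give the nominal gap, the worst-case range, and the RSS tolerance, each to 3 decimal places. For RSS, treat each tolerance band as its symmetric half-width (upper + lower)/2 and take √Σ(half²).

nominal=112.750 wc=[109.629,115.160] rss=0.965

Stack each dimension's contribution:
  +A: nom +30.300 → Σnom=30.300; wc +0.470/-0.489 → slack +0.470/-0.489; half-tol=0.479, Σhalf²=0.229920
  +B: nom +43.300 → Σnom=73.600; wc +0.267/-0.267 → slack +0.737/-0.756; half-tol=0.267, Σhalf²=0.301209
  -C: nom -3.700 → Σnom=69.900; wc +0.400/-0.350 → slack +1.137/-1.106; half-tol=0.375, Σhalf²=0.441834
  -D: nom -5.300 → Σnom=64.600; wc +0.200/-0.200 → slack +1.337/-1.306; half-tol=0.200, Σhalf²=0.481834
  -E: nom -15.480 → Σnom=49.120; wc +0.029/-0.100 → slack +1.366/-1.406; half-tol=0.065, Σhalf²=0.485994
  +F: nom +18.490 → Σnom=67.610; wc +0.390/-0.390 → slack +1.756/-1.796; half-tol=0.390, Σhalf²=0.638095
  +G: nom +39.100 → Σnom=106.710; wc +0.140/-0.485 → slack +1.896/-2.281; half-tol=0.312, Σhalf²=0.735751
  +H: nom +3.620 → Σnom=110.330; wc +0.270/-0.450 → slack +2.166/-2.731; half-tol=0.360, Σhalf²=0.865351
  -I: nom -9.900 → Σnom=100.430; wc +0.057/-0.080 → slack +2.223/-2.811; half-tol=0.069, Σhalf²=0.870043
  +J: nom +12.320 → Σnom=112.750; wc +0.187/-0.310 → slack +2.410/-3.121; half-tol=0.248, Σhalf²=0.931795
Nominal = 112.750. Worst-case = [112.750 - 3.121, 112.750 + 2.410] = [109.629, 115.160]. RSS = √0.931795 = 0.965.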